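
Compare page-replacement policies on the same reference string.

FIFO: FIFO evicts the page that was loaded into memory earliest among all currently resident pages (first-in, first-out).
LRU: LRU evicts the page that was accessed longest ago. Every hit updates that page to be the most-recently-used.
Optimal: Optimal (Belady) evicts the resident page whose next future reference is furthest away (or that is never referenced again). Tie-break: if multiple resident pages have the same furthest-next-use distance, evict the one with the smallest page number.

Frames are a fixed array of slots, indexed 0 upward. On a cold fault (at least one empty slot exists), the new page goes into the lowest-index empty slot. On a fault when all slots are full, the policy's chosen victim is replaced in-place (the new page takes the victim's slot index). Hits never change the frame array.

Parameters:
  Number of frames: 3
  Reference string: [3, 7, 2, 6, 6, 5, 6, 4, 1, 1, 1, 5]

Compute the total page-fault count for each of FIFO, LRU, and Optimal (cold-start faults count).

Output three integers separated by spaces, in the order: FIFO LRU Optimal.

--- FIFO ---
  step 0: ref 3 -> FAULT, frames=[3,-,-] (faults so far: 1)
  step 1: ref 7 -> FAULT, frames=[3,7,-] (faults so far: 2)
  step 2: ref 2 -> FAULT, frames=[3,7,2] (faults so far: 3)
  step 3: ref 6 -> FAULT, evict 3, frames=[6,7,2] (faults so far: 4)
  step 4: ref 6 -> HIT, frames=[6,7,2] (faults so far: 4)
  step 5: ref 5 -> FAULT, evict 7, frames=[6,5,2] (faults so far: 5)
  step 6: ref 6 -> HIT, frames=[6,5,2] (faults so far: 5)
  step 7: ref 4 -> FAULT, evict 2, frames=[6,5,4] (faults so far: 6)
  step 8: ref 1 -> FAULT, evict 6, frames=[1,5,4] (faults so far: 7)
  step 9: ref 1 -> HIT, frames=[1,5,4] (faults so far: 7)
  step 10: ref 1 -> HIT, frames=[1,5,4] (faults so far: 7)
  step 11: ref 5 -> HIT, frames=[1,5,4] (faults so far: 7)
  FIFO total faults: 7
--- LRU ---
  step 0: ref 3 -> FAULT, frames=[3,-,-] (faults so far: 1)
  step 1: ref 7 -> FAULT, frames=[3,7,-] (faults so far: 2)
  step 2: ref 2 -> FAULT, frames=[3,7,2] (faults so far: 3)
  step 3: ref 6 -> FAULT, evict 3, frames=[6,7,2] (faults so far: 4)
  step 4: ref 6 -> HIT, frames=[6,7,2] (faults so far: 4)
  step 5: ref 5 -> FAULT, evict 7, frames=[6,5,2] (faults so far: 5)
  step 6: ref 6 -> HIT, frames=[6,5,2] (faults so far: 5)
  step 7: ref 4 -> FAULT, evict 2, frames=[6,5,4] (faults so far: 6)
  step 8: ref 1 -> FAULT, evict 5, frames=[6,1,4] (faults so far: 7)
  step 9: ref 1 -> HIT, frames=[6,1,4] (faults so far: 7)
  step 10: ref 1 -> HIT, frames=[6,1,4] (faults so far: 7)
  step 11: ref 5 -> FAULT, evict 6, frames=[5,1,4] (faults so far: 8)
  LRU total faults: 8
--- Optimal ---
  step 0: ref 3 -> FAULT, frames=[3,-,-] (faults so far: 1)
  step 1: ref 7 -> FAULT, frames=[3,7,-] (faults so far: 2)
  step 2: ref 2 -> FAULT, frames=[3,7,2] (faults so far: 3)
  step 3: ref 6 -> FAULT, evict 2, frames=[3,7,6] (faults so far: 4)
  step 4: ref 6 -> HIT, frames=[3,7,6] (faults so far: 4)
  step 5: ref 5 -> FAULT, evict 3, frames=[5,7,6] (faults so far: 5)
  step 6: ref 6 -> HIT, frames=[5,7,6] (faults so far: 5)
  step 7: ref 4 -> FAULT, evict 6, frames=[5,7,4] (faults so far: 6)
  step 8: ref 1 -> FAULT, evict 4, frames=[5,7,1] (faults so far: 7)
  step 9: ref 1 -> HIT, frames=[5,7,1] (faults so far: 7)
  step 10: ref 1 -> HIT, frames=[5,7,1] (faults so far: 7)
  step 11: ref 5 -> HIT, frames=[5,7,1] (faults so far: 7)
  Optimal total faults: 7

Answer: 7 8 7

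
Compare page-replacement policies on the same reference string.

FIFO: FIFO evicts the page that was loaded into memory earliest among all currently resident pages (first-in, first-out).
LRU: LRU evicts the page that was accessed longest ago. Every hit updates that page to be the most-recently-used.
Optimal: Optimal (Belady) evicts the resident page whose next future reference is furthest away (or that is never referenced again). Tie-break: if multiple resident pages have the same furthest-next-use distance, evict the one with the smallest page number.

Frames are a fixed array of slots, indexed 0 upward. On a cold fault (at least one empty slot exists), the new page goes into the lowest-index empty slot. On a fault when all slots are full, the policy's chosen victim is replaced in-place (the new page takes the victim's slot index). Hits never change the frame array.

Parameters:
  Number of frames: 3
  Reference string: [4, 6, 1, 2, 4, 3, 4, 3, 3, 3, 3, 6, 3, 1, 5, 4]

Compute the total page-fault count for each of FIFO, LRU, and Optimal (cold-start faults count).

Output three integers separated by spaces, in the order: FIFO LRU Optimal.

--- FIFO ---
  step 0: ref 4 -> FAULT, frames=[4,-,-] (faults so far: 1)
  step 1: ref 6 -> FAULT, frames=[4,6,-] (faults so far: 2)
  step 2: ref 1 -> FAULT, frames=[4,6,1] (faults so far: 3)
  step 3: ref 2 -> FAULT, evict 4, frames=[2,6,1] (faults so far: 4)
  step 4: ref 4 -> FAULT, evict 6, frames=[2,4,1] (faults so far: 5)
  step 5: ref 3 -> FAULT, evict 1, frames=[2,4,3] (faults so far: 6)
  step 6: ref 4 -> HIT, frames=[2,4,3] (faults so far: 6)
  step 7: ref 3 -> HIT, frames=[2,4,3] (faults so far: 6)
  step 8: ref 3 -> HIT, frames=[2,4,3] (faults so far: 6)
  step 9: ref 3 -> HIT, frames=[2,4,3] (faults so far: 6)
  step 10: ref 3 -> HIT, frames=[2,4,3] (faults so far: 6)
  step 11: ref 6 -> FAULT, evict 2, frames=[6,4,3] (faults so far: 7)
  step 12: ref 3 -> HIT, frames=[6,4,3] (faults so far: 7)
  step 13: ref 1 -> FAULT, evict 4, frames=[6,1,3] (faults so far: 8)
  step 14: ref 5 -> FAULT, evict 3, frames=[6,1,5] (faults so far: 9)
  step 15: ref 4 -> FAULT, evict 6, frames=[4,1,5] (faults so far: 10)
  FIFO total faults: 10
--- LRU ---
  step 0: ref 4 -> FAULT, frames=[4,-,-] (faults so far: 1)
  step 1: ref 6 -> FAULT, frames=[4,6,-] (faults so far: 2)
  step 2: ref 1 -> FAULT, frames=[4,6,1] (faults so far: 3)
  step 3: ref 2 -> FAULT, evict 4, frames=[2,6,1] (faults so far: 4)
  step 4: ref 4 -> FAULT, evict 6, frames=[2,4,1] (faults so far: 5)
  step 5: ref 3 -> FAULT, evict 1, frames=[2,4,3] (faults so far: 6)
  step 6: ref 4 -> HIT, frames=[2,4,3] (faults so far: 6)
  step 7: ref 3 -> HIT, frames=[2,4,3] (faults so far: 6)
  step 8: ref 3 -> HIT, frames=[2,4,3] (faults so far: 6)
  step 9: ref 3 -> HIT, frames=[2,4,3] (faults so far: 6)
  step 10: ref 3 -> HIT, frames=[2,4,3] (faults so far: 6)
  step 11: ref 6 -> FAULT, evict 2, frames=[6,4,3] (faults so far: 7)
  step 12: ref 3 -> HIT, frames=[6,4,3] (faults so far: 7)
  step 13: ref 1 -> FAULT, evict 4, frames=[6,1,3] (faults so far: 8)
  step 14: ref 5 -> FAULT, evict 6, frames=[5,1,3] (faults so far: 9)
  step 15: ref 4 -> FAULT, evict 3, frames=[5,1,4] (faults so far: 10)
  LRU total faults: 10
--- Optimal ---
  step 0: ref 4 -> FAULT, frames=[4,-,-] (faults so far: 1)
  step 1: ref 6 -> FAULT, frames=[4,6,-] (faults so far: 2)
  step 2: ref 1 -> FAULT, frames=[4,6,1] (faults so far: 3)
  step 3: ref 2 -> FAULT, evict 1, frames=[4,6,2] (faults so far: 4)
  step 4: ref 4 -> HIT, frames=[4,6,2] (faults so far: 4)
  step 5: ref 3 -> FAULT, evict 2, frames=[4,6,3] (faults so far: 5)
  step 6: ref 4 -> HIT, frames=[4,6,3] (faults so far: 5)
  step 7: ref 3 -> HIT, frames=[4,6,3] (faults so far: 5)
  step 8: ref 3 -> HIT, frames=[4,6,3] (faults so far: 5)
  step 9: ref 3 -> HIT, frames=[4,6,3] (faults so far: 5)
  step 10: ref 3 -> HIT, frames=[4,6,3] (faults so far: 5)
  step 11: ref 6 -> HIT, frames=[4,6,3] (faults so far: 5)
  step 12: ref 3 -> HIT, frames=[4,6,3] (faults so far: 5)
  step 13: ref 1 -> FAULT, evict 3, frames=[4,6,1] (faults so far: 6)
  step 14: ref 5 -> FAULT, evict 1, frames=[4,6,5] (faults so far: 7)
  step 15: ref 4 -> HIT, frames=[4,6,5] (faults so far: 7)
  Optimal total faults: 7

Answer: 10 10 7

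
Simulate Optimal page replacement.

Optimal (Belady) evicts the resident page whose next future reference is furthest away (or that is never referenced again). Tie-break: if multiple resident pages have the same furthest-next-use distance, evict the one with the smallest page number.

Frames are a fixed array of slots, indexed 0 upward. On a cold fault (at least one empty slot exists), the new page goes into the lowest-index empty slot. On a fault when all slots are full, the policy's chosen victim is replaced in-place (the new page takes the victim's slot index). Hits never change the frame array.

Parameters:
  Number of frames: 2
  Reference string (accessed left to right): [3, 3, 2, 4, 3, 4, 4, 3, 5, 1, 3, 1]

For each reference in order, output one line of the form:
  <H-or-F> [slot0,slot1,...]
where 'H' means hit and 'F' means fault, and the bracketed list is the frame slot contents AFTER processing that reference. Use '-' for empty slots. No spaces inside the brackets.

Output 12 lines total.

F [3,-]
H [3,-]
F [3,2]
F [3,4]
H [3,4]
H [3,4]
H [3,4]
H [3,4]
F [3,5]
F [3,1]
H [3,1]
H [3,1]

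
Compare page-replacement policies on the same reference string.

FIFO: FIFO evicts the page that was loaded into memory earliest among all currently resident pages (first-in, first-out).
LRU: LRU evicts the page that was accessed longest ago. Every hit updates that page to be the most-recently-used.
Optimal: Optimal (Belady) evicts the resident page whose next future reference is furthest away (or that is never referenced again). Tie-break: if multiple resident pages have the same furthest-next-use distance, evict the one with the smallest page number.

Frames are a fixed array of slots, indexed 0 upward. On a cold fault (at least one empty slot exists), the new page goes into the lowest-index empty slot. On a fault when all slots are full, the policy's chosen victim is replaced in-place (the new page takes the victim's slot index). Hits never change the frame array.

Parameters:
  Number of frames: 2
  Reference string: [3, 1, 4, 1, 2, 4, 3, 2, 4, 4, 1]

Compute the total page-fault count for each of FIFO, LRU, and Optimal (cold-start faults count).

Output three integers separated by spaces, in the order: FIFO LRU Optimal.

Answer: 7 9 7

Derivation:
--- FIFO ---
  step 0: ref 3 -> FAULT, frames=[3,-] (faults so far: 1)
  step 1: ref 1 -> FAULT, frames=[3,1] (faults so far: 2)
  step 2: ref 4 -> FAULT, evict 3, frames=[4,1] (faults so far: 3)
  step 3: ref 1 -> HIT, frames=[4,1] (faults so far: 3)
  step 4: ref 2 -> FAULT, evict 1, frames=[4,2] (faults so far: 4)
  step 5: ref 4 -> HIT, frames=[4,2] (faults so far: 4)
  step 6: ref 3 -> FAULT, evict 4, frames=[3,2] (faults so far: 5)
  step 7: ref 2 -> HIT, frames=[3,2] (faults so far: 5)
  step 8: ref 4 -> FAULT, evict 2, frames=[3,4] (faults so far: 6)
  step 9: ref 4 -> HIT, frames=[3,4] (faults so far: 6)
  step 10: ref 1 -> FAULT, evict 3, frames=[1,4] (faults so far: 7)
  FIFO total faults: 7
--- LRU ---
  step 0: ref 3 -> FAULT, frames=[3,-] (faults so far: 1)
  step 1: ref 1 -> FAULT, frames=[3,1] (faults so far: 2)
  step 2: ref 4 -> FAULT, evict 3, frames=[4,1] (faults so far: 3)
  step 3: ref 1 -> HIT, frames=[4,1] (faults so far: 3)
  step 4: ref 2 -> FAULT, evict 4, frames=[2,1] (faults so far: 4)
  step 5: ref 4 -> FAULT, evict 1, frames=[2,4] (faults so far: 5)
  step 6: ref 3 -> FAULT, evict 2, frames=[3,4] (faults so far: 6)
  step 7: ref 2 -> FAULT, evict 4, frames=[3,2] (faults so far: 7)
  step 8: ref 4 -> FAULT, evict 3, frames=[4,2] (faults so far: 8)
  step 9: ref 4 -> HIT, frames=[4,2] (faults so far: 8)
  step 10: ref 1 -> FAULT, evict 2, frames=[4,1] (faults so far: 9)
  LRU total faults: 9
--- Optimal ---
  step 0: ref 3 -> FAULT, frames=[3,-] (faults so far: 1)
  step 1: ref 1 -> FAULT, frames=[3,1] (faults so far: 2)
  step 2: ref 4 -> FAULT, evict 3, frames=[4,1] (faults so far: 3)
  step 3: ref 1 -> HIT, frames=[4,1] (faults so far: 3)
  step 4: ref 2 -> FAULT, evict 1, frames=[4,2] (faults so far: 4)
  step 5: ref 4 -> HIT, frames=[4,2] (faults so far: 4)
  step 6: ref 3 -> FAULT, evict 4, frames=[3,2] (faults so far: 5)
  step 7: ref 2 -> HIT, frames=[3,2] (faults so far: 5)
  step 8: ref 4 -> FAULT, evict 2, frames=[3,4] (faults so far: 6)
  step 9: ref 4 -> HIT, frames=[3,4] (faults so far: 6)
  step 10: ref 1 -> FAULT, evict 3, frames=[1,4] (faults so far: 7)
  Optimal total faults: 7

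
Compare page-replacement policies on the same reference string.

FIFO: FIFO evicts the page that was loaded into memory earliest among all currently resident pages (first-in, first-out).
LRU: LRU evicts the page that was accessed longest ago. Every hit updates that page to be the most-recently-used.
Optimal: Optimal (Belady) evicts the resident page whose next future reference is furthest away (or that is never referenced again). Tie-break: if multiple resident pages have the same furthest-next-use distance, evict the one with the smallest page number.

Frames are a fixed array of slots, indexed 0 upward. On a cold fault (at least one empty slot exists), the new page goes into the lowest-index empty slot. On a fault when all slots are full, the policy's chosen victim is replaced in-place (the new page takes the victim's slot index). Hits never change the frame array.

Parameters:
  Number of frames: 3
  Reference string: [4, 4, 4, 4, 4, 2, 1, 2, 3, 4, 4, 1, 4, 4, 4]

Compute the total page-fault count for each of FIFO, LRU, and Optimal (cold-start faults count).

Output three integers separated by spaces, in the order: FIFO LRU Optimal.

--- FIFO ---
  step 0: ref 4 -> FAULT, frames=[4,-,-] (faults so far: 1)
  step 1: ref 4 -> HIT, frames=[4,-,-] (faults so far: 1)
  step 2: ref 4 -> HIT, frames=[4,-,-] (faults so far: 1)
  step 3: ref 4 -> HIT, frames=[4,-,-] (faults so far: 1)
  step 4: ref 4 -> HIT, frames=[4,-,-] (faults so far: 1)
  step 5: ref 2 -> FAULT, frames=[4,2,-] (faults so far: 2)
  step 6: ref 1 -> FAULT, frames=[4,2,1] (faults so far: 3)
  step 7: ref 2 -> HIT, frames=[4,2,1] (faults so far: 3)
  step 8: ref 3 -> FAULT, evict 4, frames=[3,2,1] (faults so far: 4)
  step 9: ref 4 -> FAULT, evict 2, frames=[3,4,1] (faults so far: 5)
  step 10: ref 4 -> HIT, frames=[3,4,1] (faults so far: 5)
  step 11: ref 1 -> HIT, frames=[3,4,1] (faults so far: 5)
  step 12: ref 4 -> HIT, frames=[3,4,1] (faults so far: 5)
  step 13: ref 4 -> HIT, frames=[3,4,1] (faults so far: 5)
  step 14: ref 4 -> HIT, frames=[3,4,1] (faults so far: 5)
  FIFO total faults: 5
--- LRU ---
  step 0: ref 4 -> FAULT, frames=[4,-,-] (faults so far: 1)
  step 1: ref 4 -> HIT, frames=[4,-,-] (faults so far: 1)
  step 2: ref 4 -> HIT, frames=[4,-,-] (faults so far: 1)
  step 3: ref 4 -> HIT, frames=[4,-,-] (faults so far: 1)
  step 4: ref 4 -> HIT, frames=[4,-,-] (faults so far: 1)
  step 5: ref 2 -> FAULT, frames=[4,2,-] (faults so far: 2)
  step 6: ref 1 -> FAULT, frames=[4,2,1] (faults so far: 3)
  step 7: ref 2 -> HIT, frames=[4,2,1] (faults so far: 3)
  step 8: ref 3 -> FAULT, evict 4, frames=[3,2,1] (faults so far: 4)
  step 9: ref 4 -> FAULT, evict 1, frames=[3,2,4] (faults so far: 5)
  step 10: ref 4 -> HIT, frames=[3,2,4] (faults so far: 5)
  step 11: ref 1 -> FAULT, evict 2, frames=[3,1,4] (faults so far: 6)
  step 12: ref 4 -> HIT, frames=[3,1,4] (faults so far: 6)
  step 13: ref 4 -> HIT, frames=[3,1,4] (faults so far: 6)
  step 14: ref 4 -> HIT, frames=[3,1,4] (faults so far: 6)
  LRU total faults: 6
--- Optimal ---
  step 0: ref 4 -> FAULT, frames=[4,-,-] (faults so far: 1)
  step 1: ref 4 -> HIT, frames=[4,-,-] (faults so far: 1)
  step 2: ref 4 -> HIT, frames=[4,-,-] (faults so far: 1)
  step 3: ref 4 -> HIT, frames=[4,-,-] (faults so far: 1)
  step 4: ref 4 -> HIT, frames=[4,-,-] (faults so far: 1)
  step 5: ref 2 -> FAULT, frames=[4,2,-] (faults so far: 2)
  step 6: ref 1 -> FAULT, frames=[4,2,1] (faults so far: 3)
  step 7: ref 2 -> HIT, frames=[4,2,1] (faults so far: 3)
  step 8: ref 3 -> FAULT, evict 2, frames=[4,3,1] (faults so far: 4)
  step 9: ref 4 -> HIT, frames=[4,3,1] (faults so far: 4)
  step 10: ref 4 -> HIT, frames=[4,3,1] (faults so far: 4)
  step 11: ref 1 -> HIT, frames=[4,3,1] (faults so far: 4)
  step 12: ref 4 -> HIT, frames=[4,3,1] (faults so far: 4)
  step 13: ref 4 -> HIT, frames=[4,3,1] (faults so far: 4)
  step 14: ref 4 -> HIT, frames=[4,3,1] (faults so far: 4)
  Optimal total faults: 4

Answer: 5 6 4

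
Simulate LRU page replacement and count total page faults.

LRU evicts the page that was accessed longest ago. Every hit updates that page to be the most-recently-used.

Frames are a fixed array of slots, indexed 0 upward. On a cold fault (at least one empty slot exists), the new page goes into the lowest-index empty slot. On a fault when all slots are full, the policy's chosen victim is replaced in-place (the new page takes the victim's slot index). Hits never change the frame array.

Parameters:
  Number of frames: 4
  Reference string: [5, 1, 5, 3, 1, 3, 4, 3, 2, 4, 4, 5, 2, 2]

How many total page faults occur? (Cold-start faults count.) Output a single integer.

Step 0: ref 5 → FAULT, frames=[5,-,-,-]
Step 1: ref 1 → FAULT, frames=[5,1,-,-]
Step 2: ref 5 → HIT, frames=[5,1,-,-]
Step 3: ref 3 → FAULT, frames=[5,1,3,-]
Step 4: ref 1 → HIT, frames=[5,1,3,-]
Step 5: ref 3 → HIT, frames=[5,1,3,-]
Step 6: ref 4 → FAULT, frames=[5,1,3,4]
Step 7: ref 3 → HIT, frames=[5,1,3,4]
Step 8: ref 2 → FAULT (evict 5), frames=[2,1,3,4]
Step 9: ref 4 → HIT, frames=[2,1,3,4]
Step 10: ref 4 → HIT, frames=[2,1,3,4]
Step 11: ref 5 → FAULT (evict 1), frames=[2,5,3,4]
Step 12: ref 2 → HIT, frames=[2,5,3,4]
Step 13: ref 2 → HIT, frames=[2,5,3,4]
Total faults: 6

Answer: 6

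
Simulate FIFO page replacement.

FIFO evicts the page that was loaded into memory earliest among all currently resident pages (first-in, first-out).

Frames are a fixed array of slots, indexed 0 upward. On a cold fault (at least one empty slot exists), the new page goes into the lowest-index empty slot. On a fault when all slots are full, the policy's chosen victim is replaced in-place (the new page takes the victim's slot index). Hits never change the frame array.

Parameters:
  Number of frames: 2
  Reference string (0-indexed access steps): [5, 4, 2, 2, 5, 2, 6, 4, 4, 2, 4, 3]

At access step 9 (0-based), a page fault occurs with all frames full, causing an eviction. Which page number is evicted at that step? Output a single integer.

Step 0: ref 5 -> FAULT, frames=[5,-]
Step 1: ref 4 -> FAULT, frames=[5,4]
Step 2: ref 2 -> FAULT, evict 5, frames=[2,4]
Step 3: ref 2 -> HIT, frames=[2,4]
Step 4: ref 5 -> FAULT, evict 4, frames=[2,5]
Step 5: ref 2 -> HIT, frames=[2,5]
Step 6: ref 6 -> FAULT, evict 2, frames=[6,5]
Step 7: ref 4 -> FAULT, evict 5, frames=[6,4]
Step 8: ref 4 -> HIT, frames=[6,4]
Step 9: ref 2 -> FAULT, evict 6, frames=[2,4]
At step 9: evicted page 6

Answer: 6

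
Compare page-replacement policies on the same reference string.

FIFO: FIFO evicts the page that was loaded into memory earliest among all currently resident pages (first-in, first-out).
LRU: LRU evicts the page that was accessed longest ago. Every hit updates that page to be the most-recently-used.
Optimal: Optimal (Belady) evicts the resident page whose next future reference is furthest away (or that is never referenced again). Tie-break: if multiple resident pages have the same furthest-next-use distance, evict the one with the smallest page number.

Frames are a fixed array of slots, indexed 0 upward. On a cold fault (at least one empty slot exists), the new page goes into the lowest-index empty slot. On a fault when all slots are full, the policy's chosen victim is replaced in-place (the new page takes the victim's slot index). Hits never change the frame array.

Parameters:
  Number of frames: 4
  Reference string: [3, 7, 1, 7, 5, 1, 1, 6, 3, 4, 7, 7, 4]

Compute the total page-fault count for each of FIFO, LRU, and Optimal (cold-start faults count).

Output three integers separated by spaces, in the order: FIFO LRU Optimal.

--- FIFO ---
  step 0: ref 3 -> FAULT, frames=[3,-,-,-] (faults so far: 1)
  step 1: ref 7 -> FAULT, frames=[3,7,-,-] (faults so far: 2)
  step 2: ref 1 -> FAULT, frames=[3,7,1,-] (faults so far: 3)
  step 3: ref 7 -> HIT, frames=[3,7,1,-] (faults so far: 3)
  step 4: ref 5 -> FAULT, frames=[3,7,1,5] (faults so far: 4)
  step 5: ref 1 -> HIT, frames=[3,7,1,5] (faults so far: 4)
  step 6: ref 1 -> HIT, frames=[3,7,1,5] (faults so far: 4)
  step 7: ref 6 -> FAULT, evict 3, frames=[6,7,1,5] (faults so far: 5)
  step 8: ref 3 -> FAULT, evict 7, frames=[6,3,1,5] (faults so far: 6)
  step 9: ref 4 -> FAULT, evict 1, frames=[6,3,4,5] (faults so far: 7)
  step 10: ref 7 -> FAULT, evict 5, frames=[6,3,4,7] (faults so far: 8)
  step 11: ref 7 -> HIT, frames=[6,3,4,7] (faults so far: 8)
  step 12: ref 4 -> HIT, frames=[6,3,4,7] (faults so far: 8)
  FIFO total faults: 8
--- LRU ---
  step 0: ref 3 -> FAULT, frames=[3,-,-,-] (faults so far: 1)
  step 1: ref 7 -> FAULT, frames=[3,7,-,-] (faults so far: 2)
  step 2: ref 1 -> FAULT, frames=[3,7,1,-] (faults so far: 3)
  step 3: ref 7 -> HIT, frames=[3,7,1,-] (faults so far: 3)
  step 4: ref 5 -> FAULT, frames=[3,7,1,5] (faults so far: 4)
  step 5: ref 1 -> HIT, frames=[3,7,1,5] (faults so far: 4)
  step 6: ref 1 -> HIT, frames=[3,7,1,5] (faults so far: 4)
  step 7: ref 6 -> FAULT, evict 3, frames=[6,7,1,5] (faults so far: 5)
  step 8: ref 3 -> FAULT, evict 7, frames=[6,3,1,5] (faults so far: 6)
  step 9: ref 4 -> FAULT, evict 5, frames=[6,3,1,4] (faults so far: 7)
  step 10: ref 7 -> FAULT, evict 1, frames=[6,3,7,4] (faults so far: 8)
  step 11: ref 7 -> HIT, frames=[6,3,7,4] (faults so far: 8)
  step 12: ref 4 -> HIT, frames=[6,3,7,4] (faults so far: 8)
  LRU total faults: 8
--- Optimal ---
  step 0: ref 3 -> FAULT, frames=[3,-,-,-] (faults so far: 1)
  step 1: ref 7 -> FAULT, frames=[3,7,-,-] (faults so far: 2)
  step 2: ref 1 -> FAULT, frames=[3,7,1,-] (faults so far: 3)
  step 3: ref 7 -> HIT, frames=[3,7,1,-] (faults so far: 3)
  step 4: ref 5 -> FAULT, frames=[3,7,1,5] (faults so far: 4)
  step 5: ref 1 -> HIT, frames=[3,7,1,5] (faults so far: 4)
  step 6: ref 1 -> HIT, frames=[3,7,1,5] (faults so far: 4)
  step 7: ref 6 -> FAULT, evict 1, frames=[3,7,6,5] (faults so far: 5)
  step 8: ref 3 -> HIT, frames=[3,7,6,5] (faults so far: 5)
  step 9: ref 4 -> FAULT, evict 3, frames=[4,7,6,5] (faults so far: 6)
  step 10: ref 7 -> HIT, frames=[4,7,6,5] (faults so far: 6)
  step 11: ref 7 -> HIT, frames=[4,7,6,5] (faults so far: 6)
  step 12: ref 4 -> HIT, frames=[4,7,6,5] (faults so far: 6)
  Optimal total faults: 6

Answer: 8 8 6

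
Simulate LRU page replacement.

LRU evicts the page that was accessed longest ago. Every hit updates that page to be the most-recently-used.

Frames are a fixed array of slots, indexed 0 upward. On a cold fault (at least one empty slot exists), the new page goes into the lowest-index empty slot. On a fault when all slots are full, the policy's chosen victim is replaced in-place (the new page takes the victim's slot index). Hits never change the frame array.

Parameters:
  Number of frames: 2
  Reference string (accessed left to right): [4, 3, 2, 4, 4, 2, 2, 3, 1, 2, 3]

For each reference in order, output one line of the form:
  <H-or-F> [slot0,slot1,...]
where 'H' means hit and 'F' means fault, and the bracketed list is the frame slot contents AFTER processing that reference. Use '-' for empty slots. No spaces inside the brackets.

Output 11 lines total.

F [4,-]
F [4,3]
F [2,3]
F [2,4]
H [2,4]
H [2,4]
H [2,4]
F [2,3]
F [1,3]
F [1,2]
F [3,2]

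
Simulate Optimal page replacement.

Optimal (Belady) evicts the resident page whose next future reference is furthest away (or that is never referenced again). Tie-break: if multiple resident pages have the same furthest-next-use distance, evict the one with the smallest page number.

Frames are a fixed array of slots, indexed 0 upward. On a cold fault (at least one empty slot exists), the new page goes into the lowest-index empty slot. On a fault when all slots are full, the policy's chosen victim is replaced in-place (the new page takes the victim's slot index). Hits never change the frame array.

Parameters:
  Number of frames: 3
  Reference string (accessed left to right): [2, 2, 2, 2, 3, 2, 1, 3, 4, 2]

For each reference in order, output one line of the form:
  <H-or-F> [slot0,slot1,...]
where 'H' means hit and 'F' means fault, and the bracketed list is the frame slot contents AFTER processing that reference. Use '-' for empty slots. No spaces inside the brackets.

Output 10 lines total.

F [2,-,-]
H [2,-,-]
H [2,-,-]
H [2,-,-]
F [2,3,-]
H [2,3,-]
F [2,3,1]
H [2,3,1]
F [2,3,4]
H [2,3,4]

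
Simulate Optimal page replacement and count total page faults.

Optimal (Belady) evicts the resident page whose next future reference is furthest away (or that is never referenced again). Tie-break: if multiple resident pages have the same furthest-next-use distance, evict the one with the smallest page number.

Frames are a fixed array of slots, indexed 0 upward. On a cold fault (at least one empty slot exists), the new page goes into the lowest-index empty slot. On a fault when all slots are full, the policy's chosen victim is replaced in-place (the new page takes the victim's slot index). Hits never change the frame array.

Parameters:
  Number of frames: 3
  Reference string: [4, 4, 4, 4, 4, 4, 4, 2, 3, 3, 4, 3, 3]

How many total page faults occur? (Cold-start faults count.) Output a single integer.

Step 0: ref 4 → FAULT, frames=[4,-,-]
Step 1: ref 4 → HIT, frames=[4,-,-]
Step 2: ref 4 → HIT, frames=[4,-,-]
Step 3: ref 4 → HIT, frames=[4,-,-]
Step 4: ref 4 → HIT, frames=[4,-,-]
Step 5: ref 4 → HIT, frames=[4,-,-]
Step 6: ref 4 → HIT, frames=[4,-,-]
Step 7: ref 2 → FAULT, frames=[4,2,-]
Step 8: ref 3 → FAULT, frames=[4,2,3]
Step 9: ref 3 → HIT, frames=[4,2,3]
Step 10: ref 4 → HIT, frames=[4,2,3]
Step 11: ref 3 → HIT, frames=[4,2,3]
Step 12: ref 3 → HIT, frames=[4,2,3]
Total faults: 3

Answer: 3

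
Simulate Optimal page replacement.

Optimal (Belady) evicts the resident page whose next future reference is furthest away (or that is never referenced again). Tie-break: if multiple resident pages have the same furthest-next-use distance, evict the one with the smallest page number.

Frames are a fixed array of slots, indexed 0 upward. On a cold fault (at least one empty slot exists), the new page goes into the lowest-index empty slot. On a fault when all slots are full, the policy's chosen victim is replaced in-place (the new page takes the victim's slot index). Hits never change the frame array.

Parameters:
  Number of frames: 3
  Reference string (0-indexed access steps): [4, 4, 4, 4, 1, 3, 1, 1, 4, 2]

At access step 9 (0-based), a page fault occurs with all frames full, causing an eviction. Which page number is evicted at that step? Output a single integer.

Answer: 1

Derivation:
Step 0: ref 4 -> FAULT, frames=[4,-,-]
Step 1: ref 4 -> HIT, frames=[4,-,-]
Step 2: ref 4 -> HIT, frames=[4,-,-]
Step 3: ref 4 -> HIT, frames=[4,-,-]
Step 4: ref 1 -> FAULT, frames=[4,1,-]
Step 5: ref 3 -> FAULT, frames=[4,1,3]
Step 6: ref 1 -> HIT, frames=[4,1,3]
Step 7: ref 1 -> HIT, frames=[4,1,3]
Step 8: ref 4 -> HIT, frames=[4,1,3]
Step 9: ref 2 -> FAULT, evict 1, frames=[4,2,3]
At step 9: evicted page 1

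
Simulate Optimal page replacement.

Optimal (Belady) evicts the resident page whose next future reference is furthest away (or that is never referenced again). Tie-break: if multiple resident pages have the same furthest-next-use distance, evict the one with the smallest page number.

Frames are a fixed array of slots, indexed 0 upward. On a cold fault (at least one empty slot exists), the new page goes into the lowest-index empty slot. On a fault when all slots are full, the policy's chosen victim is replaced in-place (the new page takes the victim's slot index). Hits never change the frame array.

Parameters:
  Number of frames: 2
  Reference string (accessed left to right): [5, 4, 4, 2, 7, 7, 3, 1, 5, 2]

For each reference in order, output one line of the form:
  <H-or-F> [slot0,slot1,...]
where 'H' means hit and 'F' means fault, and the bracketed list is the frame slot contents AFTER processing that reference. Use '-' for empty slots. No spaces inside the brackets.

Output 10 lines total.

F [5,-]
F [5,4]
H [5,4]
F [5,2]
F [5,7]
H [5,7]
F [5,3]
F [5,1]
H [5,1]
F [5,2]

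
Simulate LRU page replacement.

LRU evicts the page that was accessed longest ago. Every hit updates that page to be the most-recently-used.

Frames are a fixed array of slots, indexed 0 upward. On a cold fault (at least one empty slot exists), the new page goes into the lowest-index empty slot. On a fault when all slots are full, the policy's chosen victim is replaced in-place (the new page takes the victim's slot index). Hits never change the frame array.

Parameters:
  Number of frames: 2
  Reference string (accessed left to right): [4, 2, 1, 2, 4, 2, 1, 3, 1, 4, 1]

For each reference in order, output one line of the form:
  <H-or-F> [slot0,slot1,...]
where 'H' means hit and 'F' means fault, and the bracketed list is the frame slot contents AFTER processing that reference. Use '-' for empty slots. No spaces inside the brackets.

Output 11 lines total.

F [4,-]
F [4,2]
F [1,2]
H [1,2]
F [4,2]
H [4,2]
F [1,2]
F [1,3]
H [1,3]
F [1,4]
H [1,4]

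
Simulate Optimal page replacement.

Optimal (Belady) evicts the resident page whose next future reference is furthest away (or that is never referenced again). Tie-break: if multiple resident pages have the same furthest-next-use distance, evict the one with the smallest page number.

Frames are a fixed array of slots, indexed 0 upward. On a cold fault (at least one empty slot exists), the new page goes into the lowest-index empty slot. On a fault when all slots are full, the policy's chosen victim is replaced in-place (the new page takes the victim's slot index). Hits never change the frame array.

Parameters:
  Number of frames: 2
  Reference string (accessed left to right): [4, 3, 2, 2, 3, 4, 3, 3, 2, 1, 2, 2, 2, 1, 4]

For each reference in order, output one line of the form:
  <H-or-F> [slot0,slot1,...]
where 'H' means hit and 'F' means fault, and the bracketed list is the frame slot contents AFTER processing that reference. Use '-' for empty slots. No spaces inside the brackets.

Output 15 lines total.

F [4,-]
F [4,3]
F [2,3]
H [2,3]
H [2,3]
F [4,3]
H [4,3]
H [4,3]
F [4,2]
F [1,2]
H [1,2]
H [1,2]
H [1,2]
H [1,2]
F [4,2]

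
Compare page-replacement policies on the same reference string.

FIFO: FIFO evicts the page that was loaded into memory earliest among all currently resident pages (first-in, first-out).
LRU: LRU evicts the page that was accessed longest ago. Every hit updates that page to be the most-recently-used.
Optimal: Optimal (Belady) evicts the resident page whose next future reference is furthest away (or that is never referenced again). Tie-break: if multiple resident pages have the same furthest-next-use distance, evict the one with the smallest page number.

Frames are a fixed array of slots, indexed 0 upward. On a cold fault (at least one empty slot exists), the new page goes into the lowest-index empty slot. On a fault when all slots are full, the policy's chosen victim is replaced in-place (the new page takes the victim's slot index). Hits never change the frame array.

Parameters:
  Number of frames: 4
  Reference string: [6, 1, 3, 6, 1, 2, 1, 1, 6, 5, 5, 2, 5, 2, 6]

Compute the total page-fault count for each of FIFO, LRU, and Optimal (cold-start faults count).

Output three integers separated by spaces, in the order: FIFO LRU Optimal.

--- FIFO ---
  step 0: ref 6 -> FAULT, frames=[6,-,-,-] (faults so far: 1)
  step 1: ref 1 -> FAULT, frames=[6,1,-,-] (faults so far: 2)
  step 2: ref 3 -> FAULT, frames=[6,1,3,-] (faults so far: 3)
  step 3: ref 6 -> HIT, frames=[6,1,3,-] (faults so far: 3)
  step 4: ref 1 -> HIT, frames=[6,1,3,-] (faults so far: 3)
  step 5: ref 2 -> FAULT, frames=[6,1,3,2] (faults so far: 4)
  step 6: ref 1 -> HIT, frames=[6,1,3,2] (faults so far: 4)
  step 7: ref 1 -> HIT, frames=[6,1,3,2] (faults so far: 4)
  step 8: ref 6 -> HIT, frames=[6,1,3,2] (faults so far: 4)
  step 9: ref 5 -> FAULT, evict 6, frames=[5,1,3,2] (faults so far: 5)
  step 10: ref 5 -> HIT, frames=[5,1,3,2] (faults so far: 5)
  step 11: ref 2 -> HIT, frames=[5,1,3,2] (faults so far: 5)
  step 12: ref 5 -> HIT, frames=[5,1,3,2] (faults so far: 5)
  step 13: ref 2 -> HIT, frames=[5,1,3,2] (faults so far: 5)
  step 14: ref 6 -> FAULT, evict 1, frames=[5,6,3,2] (faults so far: 6)
  FIFO total faults: 6
--- LRU ---
  step 0: ref 6 -> FAULT, frames=[6,-,-,-] (faults so far: 1)
  step 1: ref 1 -> FAULT, frames=[6,1,-,-] (faults so far: 2)
  step 2: ref 3 -> FAULT, frames=[6,1,3,-] (faults so far: 3)
  step 3: ref 6 -> HIT, frames=[6,1,3,-] (faults so far: 3)
  step 4: ref 1 -> HIT, frames=[6,1,3,-] (faults so far: 3)
  step 5: ref 2 -> FAULT, frames=[6,1,3,2] (faults so far: 4)
  step 6: ref 1 -> HIT, frames=[6,1,3,2] (faults so far: 4)
  step 7: ref 1 -> HIT, frames=[6,1,3,2] (faults so far: 4)
  step 8: ref 6 -> HIT, frames=[6,1,3,2] (faults so far: 4)
  step 9: ref 5 -> FAULT, evict 3, frames=[6,1,5,2] (faults so far: 5)
  step 10: ref 5 -> HIT, frames=[6,1,5,2] (faults so far: 5)
  step 11: ref 2 -> HIT, frames=[6,1,5,2] (faults so far: 5)
  step 12: ref 5 -> HIT, frames=[6,1,5,2] (faults so far: 5)
  step 13: ref 2 -> HIT, frames=[6,1,5,2] (faults so far: 5)
  step 14: ref 6 -> HIT, frames=[6,1,5,2] (faults so far: 5)
  LRU total faults: 5
--- Optimal ---
  step 0: ref 6 -> FAULT, frames=[6,-,-,-] (faults so far: 1)
  step 1: ref 1 -> FAULT, frames=[6,1,-,-] (faults so far: 2)
  step 2: ref 3 -> FAULT, frames=[6,1,3,-] (faults so far: 3)
  step 3: ref 6 -> HIT, frames=[6,1,3,-] (faults so far: 3)
  step 4: ref 1 -> HIT, frames=[6,1,3,-] (faults so far: 3)
  step 5: ref 2 -> FAULT, frames=[6,1,3,2] (faults so far: 4)
  step 6: ref 1 -> HIT, frames=[6,1,3,2] (faults so far: 4)
  step 7: ref 1 -> HIT, frames=[6,1,3,2] (faults so far: 4)
  step 8: ref 6 -> HIT, frames=[6,1,3,2] (faults so far: 4)
  step 9: ref 5 -> FAULT, evict 1, frames=[6,5,3,2] (faults so far: 5)
  step 10: ref 5 -> HIT, frames=[6,5,3,2] (faults so far: 5)
  step 11: ref 2 -> HIT, frames=[6,5,3,2] (faults so far: 5)
  step 12: ref 5 -> HIT, frames=[6,5,3,2] (faults so far: 5)
  step 13: ref 2 -> HIT, frames=[6,5,3,2] (faults so far: 5)
  step 14: ref 6 -> HIT, frames=[6,5,3,2] (faults so far: 5)
  Optimal total faults: 5

Answer: 6 5 5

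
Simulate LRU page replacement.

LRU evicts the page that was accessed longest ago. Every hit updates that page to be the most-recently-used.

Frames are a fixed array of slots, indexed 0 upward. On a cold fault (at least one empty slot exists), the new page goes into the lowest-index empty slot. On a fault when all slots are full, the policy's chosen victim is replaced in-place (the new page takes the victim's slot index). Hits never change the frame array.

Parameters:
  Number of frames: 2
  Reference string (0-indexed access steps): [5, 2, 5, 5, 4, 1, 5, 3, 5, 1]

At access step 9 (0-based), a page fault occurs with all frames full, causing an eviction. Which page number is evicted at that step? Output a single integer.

Answer: 3

Derivation:
Step 0: ref 5 -> FAULT, frames=[5,-]
Step 1: ref 2 -> FAULT, frames=[5,2]
Step 2: ref 5 -> HIT, frames=[5,2]
Step 3: ref 5 -> HIT, frames=[5,2]
Step 4: ref 4 -> FAULT, evict 2, frames=[5,4]
Step 5: ref 1 -> FAULT, evict 5, frames=[1,4]
Step 6: ref 5 -> FAULT, evict 4, frames=[1,5]
Step 7: ref 3 -> FAULT, evict 1, frames=[3,5]
Step 8: ref 5 -> HIT, frames=[3,5]
Step 9: ref 1 -> FAULT, evict 3, frames=[1,5]
At step 9: evicted page 3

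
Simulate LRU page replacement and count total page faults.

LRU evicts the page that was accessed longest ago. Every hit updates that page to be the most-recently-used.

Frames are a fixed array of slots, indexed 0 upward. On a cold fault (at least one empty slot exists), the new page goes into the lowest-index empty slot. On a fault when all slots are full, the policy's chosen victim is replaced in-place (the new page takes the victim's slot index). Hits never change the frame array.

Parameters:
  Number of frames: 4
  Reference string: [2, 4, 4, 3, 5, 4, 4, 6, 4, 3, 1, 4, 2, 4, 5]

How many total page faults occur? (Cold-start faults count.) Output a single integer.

Step 0: ref 2 → FAULT, frames=[2,-,-,-]
Step 1: ref 4 → FAULT, frames=[2,4,-,-]
Step 2: ref 4 → HIT, frames=[2,4,-,-]
Step 3: ref 3 → FAULT, frames=[2,4,3,-]
Step 4: ref 5 → FAULT, frames=[2,4,3,5]
Step 5: ref 4 → HIT, frames=[2,4,3,5]
Step 6: ref 4 → HIT, frames=[2,4,3,5]
Step 7: ref 6 → FAULT (evict 2), frames=[6,4,3,5]
Step 8: ref 4 → HIT, frames=[6,4,3,5]
Step 9: ref 3 → HIT, frames=[6,4,3,5]
Step 10: ref 1 → FAULT (evict 5), frames=[6,4,3,1]
Step 11: ref 4 → HIT, frames=[6,4,3,1]
Step 12: ref 2 → FAULT (evict 6), frames=[2,4,3,1]
Step 13: ref 4 → HIT, frames=[2,4,3,1]
Step 14: ref 5 → FAULT (evict 3), frames=[2,4,5,1]
Total faults: 8

Answer: 8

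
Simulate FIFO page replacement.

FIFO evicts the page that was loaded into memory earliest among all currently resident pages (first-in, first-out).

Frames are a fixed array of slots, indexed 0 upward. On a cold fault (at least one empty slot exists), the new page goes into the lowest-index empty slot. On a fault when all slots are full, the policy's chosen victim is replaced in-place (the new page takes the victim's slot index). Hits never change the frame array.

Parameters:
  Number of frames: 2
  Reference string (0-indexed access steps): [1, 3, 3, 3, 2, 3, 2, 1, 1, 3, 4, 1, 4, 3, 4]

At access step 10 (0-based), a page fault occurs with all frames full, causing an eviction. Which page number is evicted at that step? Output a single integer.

Step 0: ref 1 -> FAULT, frames=[1,-]
Step 1: ref 3 -> FAULT, frames=[1,3]
Step 2: ref 3 -> HIT, frames=[1,3]
Step 3: ref 3 -> HIT, frames=[1,3]
Step 4: ref 2 -> FAULT, evict 1, frames=[2,3]
Step 5: ref 3 -> HIT, frames=[2,3]
Step 6: ref 2 -> HIT, frames=[2,3]
Step 7: ref 1 -> FAULT, evict 3, frames=[2,1]
Step 8: ref 1 -> HIT, frames=[2,1]
Step 9: ref 3 -> FAULT, evict 2, frames=[3,1]
Step 10: ref 4 -> FAULT, evict 1, frames=[3,4]
At step 10: evicted page 1

Answer: 1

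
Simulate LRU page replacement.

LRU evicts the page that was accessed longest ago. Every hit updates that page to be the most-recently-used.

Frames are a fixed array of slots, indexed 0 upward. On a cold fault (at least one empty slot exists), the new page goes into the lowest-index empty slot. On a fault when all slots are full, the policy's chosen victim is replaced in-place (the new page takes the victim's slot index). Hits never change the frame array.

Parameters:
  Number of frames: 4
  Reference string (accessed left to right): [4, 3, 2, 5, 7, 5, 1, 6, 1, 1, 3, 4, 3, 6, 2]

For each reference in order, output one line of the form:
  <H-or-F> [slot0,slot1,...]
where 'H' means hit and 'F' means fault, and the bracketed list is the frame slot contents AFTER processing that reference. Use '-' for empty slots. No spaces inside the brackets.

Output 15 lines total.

F [4,-,-,-]
F [4,3,-,-]
F [4,3,2,-]
F [4,3,2,5]
F [7,3,2,5]
H [7,3,2,5]
F [7,1,2,5]
F [7,1,6,5]
H [7,1,6,5]
H [7,1,6,5]
F [3,1,6,5]
F [3,1,6,4]
H [3,1,6,4]
H [3,1,6,4]
F [3,2,6,4]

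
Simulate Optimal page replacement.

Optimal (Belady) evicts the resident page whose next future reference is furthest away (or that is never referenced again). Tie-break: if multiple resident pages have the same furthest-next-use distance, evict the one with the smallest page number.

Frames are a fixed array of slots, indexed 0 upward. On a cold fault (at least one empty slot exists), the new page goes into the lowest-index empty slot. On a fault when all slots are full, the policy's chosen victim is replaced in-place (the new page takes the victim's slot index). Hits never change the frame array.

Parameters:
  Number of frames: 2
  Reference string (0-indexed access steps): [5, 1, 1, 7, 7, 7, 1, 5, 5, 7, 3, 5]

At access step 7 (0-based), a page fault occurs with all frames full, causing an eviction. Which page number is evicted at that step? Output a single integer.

Step 0: ref 5 -> FAULT, frames=[5,-]
Step 1: ref 1 -> FAULT, frames=[5,1]
Step 2: ref 1 -> HIT, frames=[5,1]
Step 3: ref 7 -> FAULT, evict 5, frames=[7,1]
Step 4: ref 7 -> HIT, frames=[7,1]
Step 5: ref 7 -> HIT, frames=[7,1]
Step 6: ref 1 -> HIT, frames=[7,1]
Step 7: ref 5 -> FAULT, evict 1, frames=[7,5]
At step 7: evicted page 1

Answer: 1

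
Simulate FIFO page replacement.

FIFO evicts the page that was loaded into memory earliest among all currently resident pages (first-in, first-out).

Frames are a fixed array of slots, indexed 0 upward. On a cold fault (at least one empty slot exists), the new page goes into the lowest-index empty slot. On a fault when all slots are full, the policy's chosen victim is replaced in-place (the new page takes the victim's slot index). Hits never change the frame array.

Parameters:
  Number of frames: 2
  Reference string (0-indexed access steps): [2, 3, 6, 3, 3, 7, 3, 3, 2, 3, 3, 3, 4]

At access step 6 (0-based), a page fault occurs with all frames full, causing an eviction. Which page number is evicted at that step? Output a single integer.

Step 0: ref 2 -> FAULT, frames=[2,-]
Step 1: ref 3 -> FAULT, frames=[2,3]
Step 2: ref 6 -> FAULT, evict 2, frames=[6,3]
Step 3: ref 3 -> HIT, frames=[6,3]
Step 4: ref 3 -> HIT, frames=[6,3]
Step 5: ref 7 -> FAULT, evict 3, frames=[6,7]
Step 6: ref 3 -> FAULT, evict 6, frames=[3,7]
At step 6: evicted page 6

Answer: 6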